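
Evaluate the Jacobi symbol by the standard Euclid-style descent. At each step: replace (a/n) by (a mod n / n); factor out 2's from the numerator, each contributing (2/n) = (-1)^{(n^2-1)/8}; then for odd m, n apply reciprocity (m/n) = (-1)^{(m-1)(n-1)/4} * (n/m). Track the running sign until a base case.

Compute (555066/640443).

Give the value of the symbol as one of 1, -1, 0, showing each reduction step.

0

555066 = 2^1·277533; (2/640443) = -1 since 640443 mod 8 = 3, so (555066/640443) = (-1)^1·(277533/640443); sign now -1
reciprocity: (277533/640443) = +1·(640443/277533) since 277533 mod 4 = 1, 640443 mod 4 = 3; sign now -1
(640443/277533) = (85377/277533)   [reduce mod 277533]
reciprocity: (85377/277533) = +1·(277533/85377) since 85377 mod 4 = 1, 277533 mod 4 = 1; sign now -1
(277533/85377) = (21402/85377)   [reduce mod 85377]
21402 = 2^1·10701; (2/85377) = +1 since 85377 mod 8 = 1, so (21402/85377) = (+1)^1·(10701/85377); sign now -1
reciprocity: (10701/85377) = +1·(85377/10701) since 10701 mod 4 = 1, 85377 mod 4 = 1; sign now -1
(85377/10701) = (10470/10701)   [reduce mod 10701]
10470 = 2^1·5235; (2/10701) = -1 since 10701 mod 8 = 5, so (10470/10701) = (-1)^1·(5235/10701); sign now +1
reciprocity: (5235/10701) = +1·(10701/5235) since 5235 mod 4 = 3, 10701 mod 4 = 1; sign now +1
(10701/5235) = (231/5235)   [reduce mod 5235]
reciprocity: (231/5235) = -1·(5235/231) since 231 mod 4 = 3, 5235 mod 4 = 3; sign now -1
(5235/231) = (153/231)   [reduce mod 231]
reciprocity: (153/231) = +1·(231/153) since 153 mod 4 = 1, 231 mod 4 = 3; sign now -1
(231/153) = (78/153)   [reduce mod 153]
78 = 2^1·39; (2/153) = +1 since 153 mod 8 = 1, so (78/153) = (+1)^1·(39/153); sign now -1
reciprocity: (39/153) = +1·(153/39) since 39 mod 4 = 3, 153 mod 4 = 1; sign now -1
(153/39) = (36/39)   [reduce mod 39]
36 = 2^2·9; (2/39) = +1 since 39 mod 8 = 7, so (36/39) = (+1)^2·(9/39); sign now -1
reciprocity: (9/39) = +1·(39/9) since 9 mod 4 = 1, 39 mod 4 = 3; sign now -1
(39/9) = (3/9)   [reduce mod 9]
reciprocity: (3/9) = +1·(9/3) since 3 mod 4 = 3, 9 mod 4 = 1; sign now -1
(9/3) = (0/3)   [reduce mod 3]
(0/3) = 0   [gcd(a, n) > 1]; final value = 0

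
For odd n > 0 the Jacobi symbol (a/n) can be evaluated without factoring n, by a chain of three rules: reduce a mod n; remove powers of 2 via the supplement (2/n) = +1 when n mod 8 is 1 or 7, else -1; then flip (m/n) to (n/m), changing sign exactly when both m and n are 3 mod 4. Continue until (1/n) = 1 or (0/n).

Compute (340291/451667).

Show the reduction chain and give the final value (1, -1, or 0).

flip (340291/451667) -> (451667/340291): both odd, 340291 mod 4 = 3, 451667 mod 4 = 3, so the flip contributes -1; sign now -1
(451667/340291): 451667 mod 340291 = 111376, so (451667/340291) = (111376/340291)
factor out 2^4: 111376 = 2^4·6961; with 340291 mod 8 = 3, (2/340291) = -1; sign now -1; continue with (6961/340291)
flip (6961/340291) -> (340291/6961): both odd, 6961 mod 4 = 1, 340291 mod 4 = 3, so the flip contributes +1; sign now -1
(340291/6961): 340291 mod 6961 = 6163, so (340291/6961) = (6163/6961)
flip (6163/6961) -> (6961/6163): both odd, 6163 mod 4 = 3, 6961 mod 4 = 1, so the flip contributes +1; sign now -1
(6961/6163): 6961 mod 6163 = 798, so (6961/6163) = (798/6163)
factor out 2^1: 798 = 2^1·399; with 6163 mod 8 = 3, (2/6163) = -1; sign now +1; continue with (399/6163)
flip (399/6163) -> (6163/399): both odd, 399 mod 4 = 3, 6163 mod 4 = 3, so the flip contributes -1; sign now -1
(6163/399): 6163 mod 399 = 178, so (6163/399) = (178/399)
factor out 2^1: 178 = 2^1·89; with 399 mod 8 = 7, (2/399) = +1; sign now -1; continue with (89/399)
flip (89/399) -> (399/89): both odd, 89 mod 4 = 1, 399 mod 4 = 3, so the flip contributes +1; sign now -1
(399/89): 399 mod 89 = 43, so (399/89) = (43/89)
flip (43/89) -> (89/43): both odd, 43 mod 4 = 3, 89 mod 4 = 1, so the flip contributes +1; sign now -1
(89/43): 89 mod 43 = 3, so (89/43) = (3/43)
flip (3/43) -> (43/3): both odd, 3 mod 4 = 3, 43 mod 4 = 3, so the flip contributes -1; sign now +1
(43/3): 43 mod 3 = 1, so (43/3) = (1/3)
reached (1/3) = 1, so the symbol is +1

1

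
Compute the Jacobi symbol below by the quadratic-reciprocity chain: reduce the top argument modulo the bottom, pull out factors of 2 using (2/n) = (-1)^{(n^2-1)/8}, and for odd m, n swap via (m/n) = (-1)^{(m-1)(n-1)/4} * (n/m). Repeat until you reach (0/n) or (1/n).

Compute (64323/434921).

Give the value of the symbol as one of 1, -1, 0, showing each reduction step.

1

reciprocity: (64323/434921) = +1·(434921/64323) since 64323 mod 4 = 3, 434921 mod 4 = 1; sign now +1
(434921/64323) = (48983/64323)   [reduce mod 64323]
reciprocity: (48983/64323) = -1·(64323/48983) since 48983 mod 4 = 3, 64323 mod 4 = 3; sign now -1
(64323/48983) = (15340/48983)   [reduce mod 48983]
15340 = 2^2·3835; (2/48983) = +1 since 48983 mod 8 = 7, so (15340/48983) = (+1)^2·(3835/48983); sign now -1
reciprocity: (3835/48983) = -1·(48983/3835) since 3835 mod 4 = 3, 48983 mod 4 = 3; sign now +1
(48983/3835) = (2963/3835)   [reduce mod 3835]
reciprocity: (2963/3835) = -1·(3835/2963) since 2963 mod 4 = 3, 3835 mod 4 = 3; sign now -1
(3835/2963) = (872/2963)   [reduce mod 2963]
872 = 2^3·109; (2/2963) = -1 since 2963 mod 8 = 3, so (872/2963) = (-1)^3·(109/2963); sign now +1
reciprocity: (109/2963) = +1·(2963/109) since 109 mod 4 = 1, 2963 mod 4 = 3; sign now +1
(2963/109) = (20/109)   [reduce mod 109]
20 = 2^2·5; (2/109) = -1 since 109 mod 8 = 5, so (20/109) = (-1)^2·(5/109); sign now +1
reciprocity: (5/109) = +1·(109/5) since 5 mod 4 = 1, 109 mod 4 = 1; sign now +1
(109/5) = (4/5)   [reduce mod 5]
4 = 2^2·1; (2/5) = -1 since 5 mod 8 = 5, so (4/5) = (-1)^2·(1/5); sign now +1
(1/5) = 1; final value = sign = +1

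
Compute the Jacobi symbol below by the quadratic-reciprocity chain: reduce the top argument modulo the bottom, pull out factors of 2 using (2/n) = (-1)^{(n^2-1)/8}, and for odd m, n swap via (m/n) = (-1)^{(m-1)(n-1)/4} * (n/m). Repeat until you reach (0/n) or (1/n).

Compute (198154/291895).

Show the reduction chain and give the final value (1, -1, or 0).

-1

factor out 2^1: 198154 = 2^1·99077; with 291895 mod 8 = 7, (2/291895) = +1; sign now +1; continue with (99077/291895)
flip (99077/291895) -> (291895/99077): both odd, 99077 mod 4 = 1, 291895 mod 4 = 3, so the flip contributes +1; sign now +1
(291895/99077): 291895 mod 99077 = 93741, so (291895/99077) = (93741/99077)
flip (93741/99077) -> (99077/93741): both odd, 93741 mod 4 = 1, 99077 mod 4 = 1, so the flip contributes +1; sign now +1
(99077/93741): 99077 mod 93741 = 5336, so (99077/93741) = (5336/93741)
factor out 2^3: 5336 = 2^3·667; with 93741 mod 8 = 5, (2/93741) = -1; sign now -1; continue with (667/93741)
flip (667/93741) -> (93741/667): both odd, 667 mod 4 = 3, 93741 mod 4 = 1, so the flip contributes +1; sign now -1
(93741/667): 93741 mod 667 = 361, so (93741/667) = (361/667)
flip (361/667) -> (667/361): both odd, 361 mod 4 = 1, 667 mod 4 = 3, so the flip contributes +1; sign now -1
(667/361): 667 mod 361 = 306, so (667/361) = (306/361)
factor out 2^1: 306 = 2^1·153; with 361 mod 8 = 1, (2/361) = +1; sign now -1; continue with (153/361)
flip (153/361) -> (361/153): both odd, 153 mod 4 = 1, 361 mod 4 = 1, so the flip contributes +1; sign now -1
(361/153): 361 mod 153 = 55, so (361/153) = (55/153)
flip (55/153) -> (153/55): both odd, 55 mod 4 = 3, 153 mod 4 = 1, so the flip contributes +1; sign now -1
(153/55): 153 mod 55 = 43, so (153/55) = (43/55)
flip (43/55) -> (55/43): both odd, 43 mod 4 = 3, 55 mod 4 = 3, so the flip contributes -1; sign now +1
(55/43): 55 mod 43 = 12, so (55/43) = (12/43)
factor out 2^2: 12 = 2^2·3; with 43 mod 8 = 3, (2/43) = -1; sign now +1; continue with (3/43)
flip (3/43) -> (43/3): both odd, 3 mod 4 = 3, 43 mod 4 = 3, so the flip contributes -1; sign now -1
(43/3): 43 mod 3 = 1, so (43/3) = (1/3)
reached (1/3) = 1, so the symbol is -1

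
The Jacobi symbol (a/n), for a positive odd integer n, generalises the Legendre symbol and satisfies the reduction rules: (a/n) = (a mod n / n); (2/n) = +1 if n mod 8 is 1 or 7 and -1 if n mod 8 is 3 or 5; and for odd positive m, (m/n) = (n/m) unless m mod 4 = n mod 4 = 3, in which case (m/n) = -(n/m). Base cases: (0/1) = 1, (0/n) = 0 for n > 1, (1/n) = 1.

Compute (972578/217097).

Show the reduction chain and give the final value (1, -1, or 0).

0

(972578/217097) = (104190/217097)   [reduce mod 217097]
104190 = 2^1·52095; (2/217097) = +1 since 217097 mod 8 = 1, so (104190/217097) = (+1)^1·(52095/217097); sign now +1
reciprocity: (52095/217097) = +1·(217097/52095) since 52095 mod 4 = 3, 217097 mod 4 = 1; sign now +1
(217097/52095) = (8717/52095)   [reduce mod 52095]
reciprocity: (8717/52095) = +1·(52095/8717) since 8717 mod 4 = 1, 52095 mod 4 = 3; sign now +1
(52095/8717) = (8510/8717)   [reduce mod 8717]
8510 = 2^1·4255; (2/8717) = -1 since 8717 mod 8 = 5, so (8510/8717) = (-1)^1·(4255/8717); sign now -1
reciprocity: (4255/8717) = +1·(8717/4255) since 4255 mod 4 = 3, 8717 mod 4 = 1; sign now -1
(8717/4255) = (207/4255)   [reduce mod 4255]
reciprocity: (207/4255) = -1·(4255/207) since 207 mod 4 = 3, 4255 mod 4 = 3; sign now +1
(4255/207) = (115/207)   [reduce mod 207]
reciprocity: (115/207) = -1·(207/115) since 115 mod 4 = 3, 207 mod 4 = 3; sign now -1
(207/115) = (92/115)   [reduce mod 115]
92 = 2^2·23; (2/115) = -1 since 115 mod 8 = 3, so (92/115) = (-1)^2·(23/115); sign now -1
reciprocity: (23/115) = -1·(115/23) since 23 mod 4 = 3, 115 mod 4 = 3; sign now +1
(115/23) = (0/23)   [reduce mod 23]
(0/23) = 0   [gcd(a, n) > 1]; final value = 0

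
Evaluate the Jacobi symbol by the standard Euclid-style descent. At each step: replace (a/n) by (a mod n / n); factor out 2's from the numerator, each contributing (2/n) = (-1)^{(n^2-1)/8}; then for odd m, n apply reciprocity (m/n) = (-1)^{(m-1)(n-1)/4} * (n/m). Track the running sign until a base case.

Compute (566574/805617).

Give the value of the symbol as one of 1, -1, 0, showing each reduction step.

factor out 2^1: 566574 = 2^1·283287; with 805617 mod 8 = 1, (2/805617) = +1; sign now +1; continue with (283287/805617)
flip (283287/805617) -> (805617/283287): both odd, 283287 mod 4 = 3, 805617 mod 4 = 1, so the flip contributes +1; sign now +1
(805617/283287): 805617 mod 283287 = 239043, so (805617/283287) = (239043/283287)
flip (239043/283287) -> (283287/239043): both odd, 239043 mod 4 = 3, 283287 mod 4 = 3, so the flip contributes -1; sign now -1
(283287/239043): 283287 mod 239043 = 44244, so (283287/239043) = (44244/239043)
factor out 2^2: 44244 = 2^2·11061; with 239043 mod 8 = 3, (2/239043) = -1; sign now -1; continue with (11061/239043)
flip (11061/239043) -> (239043/11061): both odd, 11061 mod 4 = 1, 239043 mod 4 = 3, so the flip contributes +1; sign now -1
(239043/11061): 239043 mod 11061 = 6762, so (239043/11061) = (6762/11061)
factor out 2^1: 6762 = 2^1·3381; with 11061 mod 8 = 5, (2/11061) = -1; sign now +1; continue with (3381/11061)
flip (3381/11061) -> (11061/3381): both odd, 3381 mod 4 = 1, 11061 mod 4 = 1, so the flip contributes +1; sign now +1
(11061/3381): 11061 mod 3381 = 918, so (11061/3381) = (918/3381)
factor out 2^1: 918 = 2^1·459; with 3381 mod 8 = 5, (2/3381) = -1; sign now -1; continue with (459/3381)
flip (459/3381) -> (3381/459): both odd, 459 mod 4 = 3, 3381 mod 4 = 1, so the flip contributes +1; sign now -1
(3381/459): 3381 mod 459 = 168, so (3381/459) = (168/459)
factor out 2^3: 168 = 2^3·21; with 459 mod 8 = 3, (2/459) = -1; sign now +1; continue with (21/459)
flip (21/459) -> (459/21): both odd, 21 mod 4 = 1, 459 mod 4 = 3, so the flip contributes +1; sign now +1
(459/21): 459 mod 21 = 18, so (459/21) = (18/21)
factor out 2^1: 18 = 2^1·9; with 21 mod 8 = 5, (2/21) = -1; sign now -1; continue with (9/21)
flip (9/21) -> (21/9): both odd, 9 mod 4 = 1, 21 mod 4 = 1, so the flip contributes +1; sign now -1
(21/9): 21 mod 9 = 3, so (21/9) = (3/9)
flip (3/9) -> (9/3): both odd, 3 mod 4 = 3, 9 mod 4 = 1, so the flip contributes +1; sign now -1
(9/3): 9 mod 3 = 0, so (9/3) = (0/3)
reached (0/3); gcd(a, n) > 1, so (0/3) = 0 and the symbol is 0

0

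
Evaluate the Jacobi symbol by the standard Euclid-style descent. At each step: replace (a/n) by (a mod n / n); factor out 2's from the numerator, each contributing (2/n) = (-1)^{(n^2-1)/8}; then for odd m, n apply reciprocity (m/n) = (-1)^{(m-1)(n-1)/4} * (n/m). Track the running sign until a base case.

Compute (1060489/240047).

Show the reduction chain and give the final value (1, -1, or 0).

1

(1060489/240047) = (100301/240047)   [reduce mod 240047]
reciprocity: (100301/240047) = +1·(240047/100301) since 100301 mod 4 = 1, 240047 mod 4 = 3; sign now +1
(240047/100301) = (39445/100301)   [reduce mod 100301]
reciprocity: (39445/100301) = +1·(100301/39445) since 39445 mod 4 = 1, 100301 mod 4 = 1; sign now +1
(100301/39445) = (21411/39445)   [reduce mod 39445]
reciprocity: (21411/39445) = +1·(39445/21411) since 21411 mod 4 = 3, 39445 mod 4 = 1; sign now +1
(39445/21411) = (18034/21411)   [reduce mod 21411]
18034 = 2^1·9017; (2/21411) = -1 since 21411 mod 8 = 3, so (18034/21411) = (-1)^1·(9017/21411); sign now -1
reciprocity: (9017/21411) = +1·(21411/9017) since 9017 mod 4 = 1, 21411 mod 4 = 3; sign now -1
(21411/9017) = (3377/9017)   [reduce mod 9017]
reciprocity: (3377/9017) = +1·(9017/3377) since 3377 mod 4 = 1, 9017 mod 4 = 1; sign now -1
(9017/3377) = (2263/3377)   [reduce mod 3377]
reciprocity: (2263/3377) = +1·(3377/2263) since 2263 mod 4 = 3, 3377 mod 4 = 1; sign now -1
(3377/2263) = (1114/2263)   [reduce mod 2263]
1114 = 2^1·557; (2/2263) = +1 since 2263 mod 8 = 7, so (1114/2263) = (+1)^1·(557/2263); sign now -1
reciprocity: (557/2263) = +1·(2263/557) since 557 mod 4 = 1, 2263 mod 4 = 3; sign now -1
(2263/557) = (35/557)   [reduce mod 557]
reciprocity: (35/557) = +1·(557/35) since 35 mod 4 = 3, 557 mod 4 = 1; sign now -1
(557/35) = (32/35)   [reduce mod 35]
32 = 2^5·1; (2/35) = -1 since 35 mod 8 = 3, so (32/35) = (-1)^5·(1/35); sign now +1
(1/35) = 1; final value = sign = +1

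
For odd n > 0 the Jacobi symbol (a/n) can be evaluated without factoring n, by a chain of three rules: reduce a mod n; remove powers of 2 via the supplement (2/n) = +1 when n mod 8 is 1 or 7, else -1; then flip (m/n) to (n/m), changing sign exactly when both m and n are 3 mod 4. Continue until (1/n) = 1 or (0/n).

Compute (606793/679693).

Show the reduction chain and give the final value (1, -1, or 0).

flip (606793/679693) -> (679693/606793): both odd, 606793 mod 4 = 1, 679693 mod 4 = 1, so the flip contributes +1; sign now +1
(679693/606793): 679693 mod 606793 = 72900, so (679693/606793) = (72900/606793)
factor out 2^2: 72900 = 2^2·18225; with 606793 mod 8 = 1, (2/606793) = +1; sign now +1; continue with (18225/606793)
flip (18225/606793) -> (606793/18225): both odd, 18225 mod 4 = 1, 606793 mod 4 = 1, so the flip contributes +1; sign now +1
(606793/18225): 606793 mod 18225 = 5368, so (606793/18225) = (5368/18225)
factor out 2^3: 5368 = 2^3·671; with 18225 mod 8 = 1, (2/18225) = +1; sign now +1; continue with (671/18225)
flip (671/18225) -> (18225/671): both odd, 671 mod 4 = 3, 18225 mod 4 = 1, so the flip contributes +1; sign now +1
(18225/671): 18225 mod 671 = 108, so (18225/671) = (108/671)
factor out 2^2: 108 = 2^2·27; with 671 mod 8 = 7, (2/671) = +1; sign now +1; continue with (27/671)
flip (27/671) -> (671/27): both odd, 27 mod 4 = 3, 671 mod 4 = 3, so the flip contributes -1; sign now -1
(671/27): 671 mod 27 = 23, so (671/27) = (23/27)
flip (23/27) -> (27/23): both odd, 23 mod 4 = 3, 27 mod 4 = 3, so the flip contributes -1; sign now +1
(27/23): 27 mod 23 = 4, so (27/23) = (4/23)
factor out 2^2: 4 = 2^2·1; with 23 mod 8 = 7, (2/23) = +1; sign now +1; continue with (1/23)
reached (1/23) = 1, so the symbol is +1

1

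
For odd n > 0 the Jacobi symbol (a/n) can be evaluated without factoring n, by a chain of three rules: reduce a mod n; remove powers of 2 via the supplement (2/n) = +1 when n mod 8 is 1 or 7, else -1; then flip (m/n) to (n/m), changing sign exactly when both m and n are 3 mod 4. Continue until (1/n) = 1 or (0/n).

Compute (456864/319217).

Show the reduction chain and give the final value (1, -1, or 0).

(456864/319217): 456864 mod 319217 = 137647, so (456864/319217) = (137647/319217)
flip (137647/319217) -> (319217/137647): both odd, 137647 mod 4 = 3, 319217 mod 4 = 1, so the flip contributes +1; sign now +1
(319217/137647): 319217 mod 137647 = 43923, so (319217/137647) = (43923/137647)
flip (43923/137647) -> (137647/43923): both odd, 43923 mod 4 = 3, 137647 mod 4 = 3, so the flip contributes -1; sign now -1
(137647/43923): 137647 mod 43923 = 5878, so (137647/43923) = (5878/43923)
factor out 2^1: 5878 = 2^1·2939; with 43923 mod 8 = 3, (2/43923) = -1; sign now +1; continue with (2939/43923)
flip (2939/43923) -> (43923/2939): both odd, 2939 mod 4 = 3, 43923 mod 4 = 3, so the flip contributes -1; sign now -1
(43923/2939): 43923 mod 2939 = 2777, so (43923/2939) = (2777/2939)
flip (2777/2939) -> (2939/2777): both odd, 2777 mod 4 = 1, 2939 mod 4 = 3, so the flip contributes +1; sign now -1
(2939/2777): 2939 mod 2777 = 162, so (2939/2777) = (162/2777)
factor out 2^1: 162 = 2^1·81; with 2777 mod 8 = 1, (2/2777) = +1; sign now -1; continue with (81/2777)
flip (81/2777) -> (2777/81): both odd, 81 mod 4 = 1, 2777 mod 4 = 1, so the flip contributes +1; sign now -1
(2777/81): 2777 mod 81 = 23, so (2777/81) = (23/81)
flip (23/81) -> (81/23): both odd, 23 mod 4 = 3, 81 mod 4 = 1, so the flip contributes +1; sign now -1
(81/23): 81 mod 23 = 12, so (81/23) = (12/23)
factor out 2^2: 12 = 2^2·3; with 23 mod 8 = 7, (2/23) = +1; sign now -1; continue with (3/23)
flip (3/23) -> (23/3): both odd, 3 mod 4 = 3, 23 mod 4 = 3, so the flip contributes -1; sign now +1
(23/3): 23 mod 3 = 2, so (23/3) = (2/3)
factor out 2^1: 2 = 2^1·1; with 3 mod 8 = 3, (2/3) = -1; sign now -1; continue with (1/3)
reached (1/3) = 1, so the symbol is -1

-1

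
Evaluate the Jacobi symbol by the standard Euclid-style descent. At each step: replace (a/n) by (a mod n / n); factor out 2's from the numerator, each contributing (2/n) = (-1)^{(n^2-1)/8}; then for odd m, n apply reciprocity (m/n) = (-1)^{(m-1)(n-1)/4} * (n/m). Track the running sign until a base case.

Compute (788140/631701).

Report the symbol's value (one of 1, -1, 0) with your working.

-1

(788140/631701): 788140 mod 631701 = 156439, so (788140/631701) = (156439/631701)
flip (156439/631701) -> (631701/156439): both odd, 156439 mod 4 = 3, 631701 mod 4 = 1, so the flip contributes +1; sign now +1
(631701/156439): 631701 mod 156439 = 5945, so (631701/156439) = (5945/156439)
flip (5945/156439) -> (156439/5945): both odd, 5945 mod 4 = 1, 156439 mod 4 = 3, so the flip contributes +1; sign now +1
(156439/5945): 156439 mod 5945 = 1869, so (156439/5945) = (1869/5945)
flip (1869/5945) -> (5945/1869): both odd, 1869 mod 4 = 1, 5945 mod 4 = 1, so the flip contributes +1; sign now +1
(5945/1869): 5945 mod 1869 = 338, so (5945/1869) = (338/1869)
factor out 2^1: 338 = 2^1·169; with 1869 mod 8 = 5, (2/1869) = -1; sign now -1; continue with (169/1869)
flip (169/1869) -> (1869/169): both odd, 169 mod 4 = 1, 1869 mod 4 = 1, so the flip contributes +1; sign now -1
(1869/169): 1869 mod 169 = 10, so (1869/169) = (10/169)
factor out 2^1: 10 = 2^1·5; with 169 mod 8 = 1, (2/169) = +1; sign now -1; continue with (5/169)
flip (5/169) -> (169/5): both odd, 5 mod 4 = 1, 169 mod 4 = 1, so the flip contributes +1; sign now -1
(169/5): 169 mod 5 = 4, so (169/5) = (4/5)
factor out 2^2: 4 = 2^2·1; with 5 mod 8 = 5, (2/5) = -1; sign now -1; continue with (1/5)
reached (1/5) = 1, so the symbol is -1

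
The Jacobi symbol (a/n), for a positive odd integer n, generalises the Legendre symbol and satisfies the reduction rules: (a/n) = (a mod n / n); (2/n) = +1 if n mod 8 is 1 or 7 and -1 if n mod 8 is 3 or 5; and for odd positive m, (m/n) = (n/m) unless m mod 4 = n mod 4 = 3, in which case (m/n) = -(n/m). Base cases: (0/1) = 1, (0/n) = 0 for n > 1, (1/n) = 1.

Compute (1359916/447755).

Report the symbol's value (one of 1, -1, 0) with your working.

(1359916/447755): 1359916 mod 447755 = 16651, so (1359916/447755) = (16651/447755)
flip (16651/447755) -> (447755/16651): both odd, 16651 mod 4 = 3, 447755 mod 4 = 3, so the flip contributes -1; sign now -1
(447755/16651): 447755 mod 16651 = 14829, so (447755/16651) = (14829/16651)
flip (14829/16651) -> (16651/14829): both odd, 14829 mod 4 = 1, 16651 mod 4 = 3, so the flip contributes +1; sign now -1
(16651/14829): 16651 mod 14829 = 1822, so (16651/14829) = (1822/14829)
factor out 2^1: 1822 = 2^1·911; with 14829 mod 8 = 5, (2/14829) = -1; sign now +1; continue with (911/14829)
flip (911/14829) -> (14829/911): both odd, 911 mod 4 = 3, 14829 mod 4 = 1, so the flip contributes +1; sign now +1
(14829/911): 14829 mod 911 = 253, so (14829/911) = (253/911)
flip (253/911) -> (911/253): both odd, 253 mod 4 = 1, 911 mod 4 = 3, so the flip contributes +1; sign now +1
(911/253): 911 mod 253 = 152, so (911/253) = (152/253)
factor out 2^3: 152 = 2^3·19; with 253 mod 8 = 5, (2/253) = -1; sign now -1; continue with (19/253)
flip (19/253) -> (253/19): both odd, 19 mod 4 = 3, 253 mod 4 = 1, so the flip contributes +1; sign now -1
(253/19): 253 mod 19 = 6, so (253/19) = (6/19)
factor out 2^1: 6 = 2^1·3; with 19 mod 8 = 3, (2/19) = -1; sign now +1; continue with (3/19)
flip (3/19) -> (19/3): both odd, 3 mod 4 = 3, 19 mod 4 = 3, so the flip contributes -1; sign now -1
(19/3): 19 mod 3 = 1, so (19/3) = (1/3)
reached (1/3) = 1, so the symbol is -1

-1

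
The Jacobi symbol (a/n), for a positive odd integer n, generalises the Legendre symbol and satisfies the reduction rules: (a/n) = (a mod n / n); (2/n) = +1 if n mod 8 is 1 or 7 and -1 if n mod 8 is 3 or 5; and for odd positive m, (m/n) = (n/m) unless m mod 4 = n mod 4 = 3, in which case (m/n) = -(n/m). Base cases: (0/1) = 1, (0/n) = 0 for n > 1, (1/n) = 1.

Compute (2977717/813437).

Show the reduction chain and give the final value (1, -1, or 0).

1

(2977717/813437): 2977717 mod 813437 = 537406, so (2977717/813437) = (537406/813437)
factor out 2^1: 537406 = 2^1·268703; with 813437 mod 8 = 5, (2/813437) = -1; sign now -1; continue with (268703/813437)
flip (268703/813437) -> (813437/268703): both odd, 268703 mod 4 = 3, 813437 mod 4 = 1, so the flip contributes +1; sign now -1
(813437/268703): 813437 mod 268703 = 7328, so (813437/268703) = (7328/268703)
factor out 2^5: 7328 = 2^5·229; with 268703 mod 8 = 7, (2/268703) = +1; sign now -1; continue with (229/268703)
flip (229/268703) -> (268703/229): both odd, 229 mod 4 = 1, 268703 mod 4 = 3, so the flip contributes +1; sign now -1
(268703/229): 268703 mod 229 = 86, so (268703/229) = (86/229)
factor out 2^1: 86 = 2^1·43; with 229 mod 8 = 5, (2/229) = -1; sign now +1; continue with (43/229)
flip (43/229) -> (229/43): both odd, 43 mod 4 = 3, 229 mod 4 = 1, so the flip contributes +1; sign now +1
(229/43): 229 mod 43 = 14, so (229/43) = (14/43)
factor out 2^1: 14 = 2^1·7; with 43 mod 8 = 3, (2/43) = -1; sign now -1; continue with (7/43)
flip (7/43) -> (43/7): both odd, 7 mod 4 = 3, 43 mod 4 = 3, so the flip contributes -1; sign now +1
(43/7): 43 mod 7 = 1, so (43/7) = (1/7)
reached (1/7) = 1, so the symbol is +1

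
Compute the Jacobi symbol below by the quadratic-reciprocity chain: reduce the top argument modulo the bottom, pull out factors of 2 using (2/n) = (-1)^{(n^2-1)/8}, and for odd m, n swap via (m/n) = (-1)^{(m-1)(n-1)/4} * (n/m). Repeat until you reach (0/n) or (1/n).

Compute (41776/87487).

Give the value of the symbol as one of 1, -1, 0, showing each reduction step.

41776 = 2^4·2611; (2/87487) = +1 since 87487 mod 8 = 7, so (41776/87487) = (+1)^4·(2611/87487); sign now +1
reciprocity: (2611/87487) = -1·(87487/2611) since 2611 mod 4 = 3, 87487 mod 4 = 3; sign now -1
(87487/2611) = (1324/2611)   [reduce mod 2611]
1324 = 2^2·331; (2/2611) = -1 since 2611 mod 8 = 3, so (1324/2611) = (-1)^2·(331/2611); sign now -1
reciprocity: (331/2611) = -1·(2611/331) since 331 mod 4 = 3, 2611 mod 4 = 3; sign now +1
(2611/331) = (294/331)   [reduce mod 331]
294 = 2^1·147; (2/331) = -1 since 331 mod 8 = 3, so (294/331) = (-1)^1·(147/331); sign now -1
reciprocity: (147/331) = -1·(331/147) since 147 mod 4 = 3, 331 mod 4 = 3; sign now +1
(331/147) = (37/147)   [reduce mod 147]
reciprocity: (37/147) = +1·(147/37) since 37 mod 4 = 1, 147 mod 4 = 3; sign now +1
(147/37) = (36/37)   [reduce mod 37]
36 = 2^2·9; (2/37) = -1 since 37 mod 8 = 5, so (36/37) = (-1)^2·(9/37); sign now +1
reciprocity: (9/37) = +1·(37/9) since 9 mod 4 = 1, 37 mod 4 = 1; sign now +1
(37/9) = (1/9)   [reduce mod 9]
(1/9) = 1; final value = sign = +1

1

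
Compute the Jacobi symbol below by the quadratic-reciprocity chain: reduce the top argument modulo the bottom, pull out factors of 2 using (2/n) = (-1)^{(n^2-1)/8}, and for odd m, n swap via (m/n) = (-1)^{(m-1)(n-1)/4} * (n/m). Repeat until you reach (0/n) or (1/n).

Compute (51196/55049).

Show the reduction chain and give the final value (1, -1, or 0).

1

51196 = 2^2·12799; (2/55049) = +1 since 55049 mod 8 = 1, so (51196/55049) = (+1)^2·(12799/55049); sign now +1
reciprocity: (12799/55049) = +1·(55049/12799) since 12799 mod 4 = 3, 55049 mod 4 = 1; sign now +1
(55049/12799) = (3853/12799)   [reduce mod 12799]
reciprocity: (3853/12799) = +1·(12799/3853) since 3853 mod 4 = 1, 12799 mod 4 = 3; sign now +1
(12799/3853) = (1240/3853)   [reduce mod 3853]
1240 = 2^3·155; (2/3853) = -1 since 3853 mod 8 = 5, so (1240/3853) = (-1)^3·(155/3853); sign now -1
reciprocity: (155/3853) = +1·(3853/155) since 155 mod 4 = 3, 3853 mod 4 = 1; sign now -1
(3853/155) = (133/155)   [reduce mod 155]
reciprocity: (133/155) = +1·(155/133) since 133 mod 4 = 1, 155 mod 4 = 3; sign now -1
(155/133) = (22/133)   [reduce mod 133]
22 = 2^1·11; (2/133) = -1 since 133 mod 8 = 5, so (22/133) = (-1)^1·(11/133); sign now +1
reciprocity: (11/133) = +1·(133/11) since 11 mod 4 = 3, 133 mod 4 = 1; sign now +1
(133/11) = (1/11)   [reduce mod 11]
(1/11) = 1; final value = sign = +1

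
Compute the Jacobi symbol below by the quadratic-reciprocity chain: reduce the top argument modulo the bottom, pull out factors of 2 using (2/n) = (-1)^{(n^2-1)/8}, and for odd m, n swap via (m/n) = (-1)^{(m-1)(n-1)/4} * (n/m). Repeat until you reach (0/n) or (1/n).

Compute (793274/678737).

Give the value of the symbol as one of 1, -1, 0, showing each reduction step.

(793274/678737): 793274 mod 678737 = 114537, so (793274/678737) = (114537/678737)
flip (114537/678737) -> (678737/114537): both odd, 114537 mod 4 = 1, 678737 mod 4 = 1, so the flip contributes +1; sign now +1
(678737/114537): 678737 mod 114537 = 106052, so (678737/114537) = (106052/114537)
factor out 2^2: 106052 = 2^2·26513; with 114537 mod 8 = 1, (2/114537) = +1; sign now +1; continue with (26513/114537)
flip (26513/114537) -> (114537/26513): both odd, 26513 mod 4 = 1, 114537 mod 4 = 1, so the flip contributes +1; sign now +1
(114537/26513): 114537 mod 26513 = 8485, so (114537/26513) = (8485/26513)
flip (8485/26513) -> (26513/8485): both odd, 8485 mod 4 = 1, 26513 mod 4 = 1, so the flip contributes +1; sign now +1
(26513/8485): 26513 mod 8485 = 1058, so (26513/8485) = (1058/8485)
factor out 2^1: 1058 = 2^1·529; with 8485 mod 8 = 5, (2/8485) = -1; sign now -1; continue with (529/8485)
flip (529/8485) -> (8485/529): both odd, 529 mod 4 = 1, 8485 mod 4 = 1, so the flip contributes +1; sign now -1
(8485/529): 8485 mod 529 = 21, so (8485/529) = (21/529)
flip (21/529) -> (529/21): both odd, 21 mod 4 = 1, 529 mod 4 = 1, so the flip contributes +1; sign now -1
(529/21): 529 mod 21 = 4, so (529/21) = (4/21)
factor out 2^2: 4 = 2^2·1; with 21 mod 8 = 5, (2/21) = -1; sign now -1; continue with (1/21)
reached (1/21) = 1, so the symbol is -1

-1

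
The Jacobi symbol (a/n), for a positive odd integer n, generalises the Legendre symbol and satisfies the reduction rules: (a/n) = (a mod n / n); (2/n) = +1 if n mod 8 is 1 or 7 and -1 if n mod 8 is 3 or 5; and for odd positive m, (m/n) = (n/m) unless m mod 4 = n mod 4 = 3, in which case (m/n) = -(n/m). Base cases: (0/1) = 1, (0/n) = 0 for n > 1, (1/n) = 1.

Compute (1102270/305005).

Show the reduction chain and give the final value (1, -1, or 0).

(1102270/305005) = (187255/305005)   [reduce mod 305005]
reciprocity: (187255/305005) = +1·(305005/187255) since 187255 mod 4 = 3, 305005 mod 4 = 1; sign now +1
(305005/187255) = (117750/187255)   [reduce mod 187255]
117750 = 2^1·58875; (2/187255) = +1 since 187255 mod 8 = 7, so (117750/187255) = (+1)^1·(58875/187255); sign now +1
reciprocity: (58875/187255) = -1·(187255/58875) since 58875 mod 4 = 3, 187255 mod 4 = 3; sign now -1
(187255/58875) = (10630/58875)   [reduce mod 58875]
10630 = 2^1·5315; (2/58875) = -1 since 58875 mod 8 = 3, so (10630/58875) = (-1)^1·(5315/58875); sign now +1
reciprocity: (5315/58875) = -1·(58875/5315) since 5315 mod 4 = 3, 58875 mod 4 = 3; sign now -1
(58875/5315) = (410/5315)   [reduce mod 5315]
410 = 2^1·205; (2/5315) = -1 since 5315 mod 8 = 3, so (410/5315) = (-1)^1·(205/5315); sign now +1
reciprocity: (205/5315) = +1·(5315/205) since 205 mod 4 = 1, 5315 mod 4 = 3; sign now +1
(5315/205) = (190/205)   [reduce mod 205]
190 = 2^1·95; (2/205) = -1 since 205 mod 8 = 5, so (190/205) = (-1)^1·(95/205); sign now -1
reciprocity: (95/205) = +1·(205/95) since 95 mod 4 = 3, 205 mod 4 = 1; sign now -1
(205/95) = (15/95)   [reduce mod 95]
reciprocity: (15/95) = -1·(95/15) since 15 mod 4 = 3, 95 mod 4 = 3; sign now +1
(95/15) = (5/15)   [reduce mod 15]
reciprocity: (5/15) = +1·(15/5) since 5 mod 4 = 1, 15 mod 4 = 3; sign now +1
(15/5) = (0/5)   [reduce mod 5]
(0/5) = 0   [gcd(a, n) > 1]; final value = 0

0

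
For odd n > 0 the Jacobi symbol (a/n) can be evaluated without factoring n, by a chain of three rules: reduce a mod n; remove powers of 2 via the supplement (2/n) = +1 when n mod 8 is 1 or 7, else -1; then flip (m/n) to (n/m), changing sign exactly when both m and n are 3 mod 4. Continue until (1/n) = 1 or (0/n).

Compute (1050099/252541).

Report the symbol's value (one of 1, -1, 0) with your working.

1

(1050099/252541): 1050099 mod 252541 = 39935, so (1050099/252541) = (39935/252541)
flip (39935/252541) -> (252541/39935): both odd, 39935 mod 4 = 3, 252541 mod 4 = 1, so the flip contributes +1; sign now +1
(252541/39935): 252541 mod 39935 = 12931, so (252541/39935) = (12931/39935)
flip (12931/39935) -> (39935/12931): both odd, 12931 mod 4 = 3, 39935 mod 4 = 3, so the flip contributes -1; sign now -1
(39935/12931): 39935 mod 12931 = 1142, so (39935/12931) = (1142/12931)
factor out 2^1: 1142 = 2^1·571; with 12931 mod 8 = 3, (2/12931) = -1; sign now +1; continue with (571/12931)
flip (571/12931) -> (12931/571): both odd, 571 mod 4 = 3, 12931 mod 4 = 3, so the flip contributes -1; sign now -1
(12931/571): 12931 mod 571 = 369, so (12931/571) = (369/571)
flip (369/571) -> (571/369): both odd, 369 mod 4 = 1, 571 mod 4 = 3, so the flip contributes +1; sign now -1
(571/369): 571 mod 369 = 202, so (571/369) = (202/369)
factor out 2^1: 202 = 2^1·101; with 369 mod 8 = 1, (2/369) = +1; sign now -1; continue with (101/369)
flip (101/369) -> (369/101): both odd, 101 mod 4 = 1, 369 mod 4 = 1, so the flip contributes +1; sign now -1
(369/101): 369 mod 101 = 66, so (369/101) = (66/101)
factor out 2^1: 66 = 2^1·33; with 101 mod 8 = 5, (2/101) = -1; sign now +1; continue with (33/101)
flip (33/101) -> (101/33): both odd, 33 mod 4 = 1, 101 mod 4 = 1, so the flip contributes +1; sign now +1
(101/33): 101 mod 33 = 2, so (101/33) = (2/33)
factor out 2^1: 2 = 2^1·1; with 33 mod 8 = 1, (2/33) = +1; sign now +1; continue with (1/33)
reached (1/33) = 1, so the symbol is +1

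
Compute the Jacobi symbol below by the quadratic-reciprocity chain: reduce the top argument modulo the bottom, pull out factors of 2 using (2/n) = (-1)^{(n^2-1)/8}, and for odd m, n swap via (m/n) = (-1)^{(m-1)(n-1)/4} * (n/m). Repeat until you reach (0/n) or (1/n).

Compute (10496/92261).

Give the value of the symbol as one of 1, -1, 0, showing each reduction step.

factor out 2^8: 10496 = 2^8·41; with 92261 mod 8 = 5, (2/92261) = -1; sign now +1; continue with (41/92261)
flip (41/92261) -> (92261/41): both odd, 41 mod 4 = 1, 92261 mod 4 = 1, so the flip contributes +1; sign now +1
(92261/41): 92261 mod 41 = 11, so (92261/41) = (11/41)
flip (11/41) -> (41/11): both odd, 11 mod 4 = 3, 41 mod 4 = 1, so the flip contributes +1; sign now +1
(41/11): 41 mod 11 = 8, so (41/11) = (8/11)
factor out 2^3: 8 = 2^3·1; with 11 mod 8 = 3, (2/11) = -1; sign now -1; continue with (1/11)
reached (1/11) = 1, so the symbol is -1

-1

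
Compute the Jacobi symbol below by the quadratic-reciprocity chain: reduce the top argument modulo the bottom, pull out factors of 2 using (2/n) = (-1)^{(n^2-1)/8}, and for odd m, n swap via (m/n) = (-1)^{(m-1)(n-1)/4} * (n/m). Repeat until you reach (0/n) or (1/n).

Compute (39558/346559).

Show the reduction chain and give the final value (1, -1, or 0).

39558 = 2^1·19779; (2/346559) = +1 since 346559 mod 8 = 7, so (39558/346559) = (+1)^1·(19779/346559); sign now +1
reciprocity: (19779/346559) = -1·(346559/19779) since 19779 mod 4 = 3, 346559 mod 4 = 3; sign now -1
(346559/19779) = (10316/19779)   [reduce mod 19779]
10316 = 2^2·2579; (2/19779) = -1 since 19779 mod 8 = 3, so (10316/19779) = (-1)^2·(2579/19779); sign now -1
reciprocity: (2579/19779) = -1·(19779/2579) since 2579 mod 4 = 3, 19779 mod 4 = 3; sign now +1
(19779/2579) = (1726/2579)   [reduce mod 2579]
1726 = 2^1·863; (2/2579) = -1 since 2579 mod 8 = 3, so (1726/2579) = (-1)^1·(863/2579); sign now -1
reciprocity: (863/2579) = -1·(2579/863) since 863 mod 4 = 3, 2579 mod 4 = 3; sign now +1
(2579/863) = (853/863)   [reduce mod 863]
reciprocity: (853/863) = +1·(863/853) since 853 mod 4 = 1, 863 mod 4 = 3; sign now +1
(863/853) = (10/853)   [reduce mod 853]
10 = 2^1·5; (2/853) = -1 since 853 mod 8 = 5, so (10/853) = (-1)^1·(5/853); sign now -1
reciprocity: (5/853) = +1·(853/5) since 5 mod 4 = 1, 853 mod 4 = 1; sign now -1
(853/5) = (3/5)   [reduce mod 5]
reciprocity: (3/5) = +1·(5/3) since 3 mod 4 = 3, 5 mod 4 = 1; sign now -1
(5/3) = (2/3)   [reduce mod 3]
2 = 2^1·1; (2/3) = -1 since 3 mod 8 = 3, so (2/3) = (-1)^1·(1/3); sign now +1
(1/3) = 1; final value = sign = +1

1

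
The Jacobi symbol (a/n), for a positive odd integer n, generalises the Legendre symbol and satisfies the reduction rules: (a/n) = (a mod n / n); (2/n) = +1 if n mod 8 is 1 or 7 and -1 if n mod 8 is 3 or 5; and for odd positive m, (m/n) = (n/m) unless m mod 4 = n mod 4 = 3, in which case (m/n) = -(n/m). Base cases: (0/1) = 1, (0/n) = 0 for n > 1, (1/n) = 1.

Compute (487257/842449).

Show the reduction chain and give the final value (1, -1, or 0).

1

flip (487257/842449) -> (842449/487257): both odd, 487257 mod 4 = 1, 842449 mod 4 = 1, so the flip contributes +1; sign now +1
(842449/487257): 842449 mod 487257 = 355192, so (842449/487257) = (355192/487257)
factor out 2^3: 355192 = 2^3·44399; with 487257 mod 8 = 1, (2/487257) = +1; sign now +1; continue with (44399/487257)
flip (44399/487257) -> (487257/44399): both odd, 44399 mod 4 = 3, 487257 mod 4 = 1, so the flip contributes +1; sign now +1
(487257/44399): 487257 mod 44399 = 43267, so (487257/44399) = (43267/44399)
flip (43267/44399) -> (44399/43267): both odd, 43267 mod 4 = 3, 44399 mod 4 = 3, so the flip contributes -1; sign now -1
(44399/43267): 44399 mod 43267 = 1132, so (44399/43267) = (1132/43267)
factor out 2^2: 1132 = 2^2·283; with 43267 mod 8 = 3, (2/43267) = -1; sign now -1; continue with (283/43267)
flip (283/43267) -> (43267/283): both odd, 283 mod 4 = 3, 43267 mod 4 = 3, so the flip contributes -1; sign now +1
(43267/283): 43267 mod 283 = 251, so (43267/283) = (251/283)
flip (251/283) -> (283/251): both odd, 251 mod 4 = 3, 283 mod 4 = 3, so the flip contributes -1; sign now -1
(283/251): 283 mod 251 = 32, so (283/251) = (32/251)
factor out 2^5: 32 = 2^5·1; with 251 mod 8 = 3, (2/251) = -1; sign now +1; continue with (1/251)
reached (1/251) = 1, so the symbol is +1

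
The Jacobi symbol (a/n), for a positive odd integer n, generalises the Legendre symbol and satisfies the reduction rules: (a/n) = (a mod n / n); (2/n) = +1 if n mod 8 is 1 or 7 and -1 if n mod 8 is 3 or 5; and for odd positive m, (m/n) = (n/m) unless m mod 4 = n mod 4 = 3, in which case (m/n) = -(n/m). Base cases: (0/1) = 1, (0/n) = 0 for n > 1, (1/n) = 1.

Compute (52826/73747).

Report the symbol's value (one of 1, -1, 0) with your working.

1

52826 = 2^1·26413; (2/73747) = -1 since 73747 mod 8 = 3, so (52826/73747) = (-1)^1·(26413/73747); sign now -1
reciprocity: (26413/73747) = +1·(73747/26413) since 26413 mod 4 = 1, 73747 mod 4 = 3; sign now -1
(73747/26413) = (20921/26413)   [reduce mod 26413]
reciprocity: (20921/26413) = +1·(26413/20921) since 20921 mod 4 = 1, 26413 mod 4 = 1; sign now -1
(26413/20921) = (5492/20921)   [reduce mod 20921]
5492 = 2^2·1373; (2/20921) = +1 since 20921 mod 8 = 1, so (5492/20921) = (+1)^2·(1373/20921); sign now -1
reciprocity: (1373/20921) = +1·(20921/1373) since 1373 mod 4 = 1, 20921 mod 4 = 1; sign now -1
(20921/1373) = (326/1373)   [reduce mod 1373]
326 = 2^1·163; (2/1373) = -1 since 1373 mod 8 = 5, so (326/1373) = (-1)^1·(163/1373); sign now +1
reciprocity: (163/1373) = +1·(1373/163) since 163 mod 4 = 3, 1373 mod 4 = 1; sign now +1
(1373/163) = (69/163)   [reduce mod 163]
reciprocity: (69/163) = +1·(163/69) since 69 mod 4 = 1, 163 mod 4 = 3; sign now +1
(163/69) = (25/69)   [reduce mod 69]
reciprocity: (25/69) = +1·(69/25) since 25 mod 4 = 1, 69 mod 4 = 1; sign now +1
(69/25) = (19/25)   [reduce mod 25]
reciprocity: (19/25) = +1·(25/19) since 19 mod 4 = 3, 25 mod 4 = 1; sign now +1
(25/19) = (6/19)   [reduce mod 19]
6 = 2^1·3; (2/19) = -1 since 19 mod 8 = 3, so (6/19) = (-1)^1·(3/19); sign now -1
reciprocity: (3/19) = -1·(19/3) since 3 mod 4 = 3, 19 mod 4 = 3; sign now +1
(19/3) = (1/3)   [reduce mod 3]
(1/3) = 1; final value = sign = +1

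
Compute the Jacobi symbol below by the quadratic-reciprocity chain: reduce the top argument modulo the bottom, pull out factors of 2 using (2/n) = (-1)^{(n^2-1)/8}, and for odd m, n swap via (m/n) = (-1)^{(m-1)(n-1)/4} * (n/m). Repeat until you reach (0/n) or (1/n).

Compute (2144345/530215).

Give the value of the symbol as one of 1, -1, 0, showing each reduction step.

0

(2144345/530215): 2144345 mod 530215 = 23485, so (2144345/530215) = (23485/530215)
flip (23485/530215) -> (530215/23485): both odd, 23485 mod 4 = 1, 530215 mod 4 = 3, so the flip contributes +1; sign now +1
(530215/23485): 530215 mod 23485 = 13545, so (530215/23485) = (13545/23485)
flip (13545/23485) -> (23485/13545): both odd, 13545 mod 4 = 1, 23485 mod 4 = 1, so the flip contributes +1; sign now +1
(23485/13545): 23485 mod 13545 = 9940, so (23485/13545) = (9940/13545)
factor out 2^2: 9940 = 2^2·2485; with 13545 mod 8 = 1, (2/13545) = +1; sign now +1; continue with (2485/13545)
flip (2485/13545) -> (13545/2485): both odd, 2485 mod 4 = 1, 13545 mod 4 = 1, so the flip contributes +1; sign now +1
(13545/2485): 13545 mod 2485 = 1120, so (13545/2485) = (1120/2485)
factor out 2^5: 1120 = 2^5·35; with 2485 mod 8 = 5, (2/2485) = -1; sign now -1; continue with (35/2485)
flip (35/2485) -> (2485/35): both odd, 35 mod 4 = 3, 2485 mod 4 = 1, so the flip contributes +1; sign now -1
(2485/35): 2485 mod 35 = 0, so (2485/35) = (0/35)
reached (0/35); gcd(a, n) > 1, so (0/35) = 0 and the symbol is 0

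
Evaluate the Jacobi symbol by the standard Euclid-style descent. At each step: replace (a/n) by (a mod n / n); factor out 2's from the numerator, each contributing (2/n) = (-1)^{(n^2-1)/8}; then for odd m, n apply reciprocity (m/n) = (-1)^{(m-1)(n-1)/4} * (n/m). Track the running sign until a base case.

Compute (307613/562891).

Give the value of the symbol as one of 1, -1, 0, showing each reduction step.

reciprocity: (307613/562891) = +1·(562891/307613) since 307613 mod 4 = 1, 562891 mod 4 = 3; sign now +1
(562891/307613) = (255278/307613)   [reduce mod 307613]
255278 = 2^1·127639; (2/307613) = -1 since 307613 mod 8 = 5, so (255278/307613) = (-1)^1·(127639/307613); sign now -1
reciprocity: (127639/307613) = +1·(307613/127639) since 127639 mod 4 = 3, 307613 mod 4 = 1; sign now -1
(307613/127639) = (52335/127639)   [reduce mod 127639]
reciprocity: (52335/127639) = -1·(127639/52335) since 52335 mod 4 = 3, 127639 mod 4 = 3; sign now +1
(127639/52335) = (22969/52335)   [reduce mod 52335]
reciprocity: (22969/52335) = +1·(52335/22969) since 22969 mod 4 = 1, 52335 mod 4 = 3; sign now +1
(52335/22969) = (6397/22969)   [reduce mod 22969]
reciprocity: (6397/22969) = +1·(22969/6397) since 6397 mod 4 = 1, 22969 mod 4 = 1; sign now +1
(22969/6397) = (3778/6397)   [reduce mod 6397]
3778 = 2^1·1889; (2/6397) = -1 since 6397 mod 8 = 5, so (3778/6397) = (-1)^1·(1889/6397); sign now -1
reciprocity: (1889/6397) = +1·(6397/1889) since 1889 mod 4 = 1, 6397 mod 4 = 1; sign now -1
(6397/1889) = (730/1889)   [reduce mod 1889]
730 = 2^1·365; (2/1889) = +1 since 1889 mod 8 = 1, so (730/1889) = (+1)^1·(365/1889); sign now -1
reciprocity: (365/1889) = +1·(1889/365) since 365 mod 4 = 1, 1889 mod 4 = 1; sign now -1
(1889/365) = (64/365)   [reduce mod 365]
64 = 2^6·1; (2/365) = -1 since 365 mod 8 = 5, so (64/365) = (-1)^6·(1/365); sign now -1
(1/365) = 1; final value = sign = -1

-1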